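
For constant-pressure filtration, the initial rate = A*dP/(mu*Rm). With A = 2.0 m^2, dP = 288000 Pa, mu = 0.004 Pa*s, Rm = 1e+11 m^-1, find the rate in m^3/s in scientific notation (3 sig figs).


rate = A * dP / (mu * Rm)
rate = 2.0 * 288000 / (0.004 * 1e+11)
rate = 576000.0 / 4.000e+08
rate = 1.44e-03 m^3/s


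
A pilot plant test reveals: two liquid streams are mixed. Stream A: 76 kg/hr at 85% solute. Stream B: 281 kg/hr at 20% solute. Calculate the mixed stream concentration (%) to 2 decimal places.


Mass balance on solute: F1*x1 + F2*x2 = F3*x3
F3 = F1 + F2 = 76 + 281 = 357 kg/hr
x3 = (F1*x1 + F2*x2)/F3
x3 = (76*0.85 + 281*0.2) / 357
x3 = 33.84%


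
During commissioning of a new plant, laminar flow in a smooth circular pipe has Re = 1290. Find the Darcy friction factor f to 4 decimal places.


f = 64 / Re
f = 64 / 1290
f = 0.0496


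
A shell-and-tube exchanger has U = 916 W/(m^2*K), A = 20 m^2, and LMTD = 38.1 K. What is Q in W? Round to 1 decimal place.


Q = U * A * LMTD
Q = 916 * 20 * 38.1
Q = 697992.0 W


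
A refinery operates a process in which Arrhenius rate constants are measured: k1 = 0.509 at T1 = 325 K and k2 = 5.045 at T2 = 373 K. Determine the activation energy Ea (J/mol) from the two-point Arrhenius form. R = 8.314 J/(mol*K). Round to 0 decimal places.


Ea = R * ln(k2/k1) / (1/T1 - 1/T2)
ln(k2/k1) = ln(5.045/0.509) = 2.2937049
1/T1 - 1/T2 = 1/325 - 1/373 = 0.000395957929
Ea = 8.314 * 2.2937049 / 0.000395957929
Ea = 48161 J/mol


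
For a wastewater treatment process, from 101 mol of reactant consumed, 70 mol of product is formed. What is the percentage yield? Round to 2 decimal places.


Yield = (moles product / moles consumed) * 100%
Yield = (70 / 101) * 100
Yield = 0.6931 * 100
Yield = 69.31%


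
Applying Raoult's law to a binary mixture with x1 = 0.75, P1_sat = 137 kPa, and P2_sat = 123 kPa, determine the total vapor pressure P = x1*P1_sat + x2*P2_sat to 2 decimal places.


P = x1*P1_sat + x2*P2_sat
x2 = 1 - x1 = 1 - 0.75 = 0.25
P = 0.75*137 + 0.25*123
P = 102.75 + 30.75
P = 133.50 kPa


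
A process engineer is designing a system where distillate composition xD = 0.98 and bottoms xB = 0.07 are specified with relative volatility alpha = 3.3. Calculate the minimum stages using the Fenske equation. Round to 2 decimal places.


N_min = ln((xD*(1-xB))/(xB*(1-xD))) / ln(alpha)
Numerator inside ln: 0.9114 / 0.0014 = 651.0
ln(651.0) = 6.47851
ln(alpha) = ln(3.3) = 1.193922
N_min = 6.47851 / 1.193922 = 5.43


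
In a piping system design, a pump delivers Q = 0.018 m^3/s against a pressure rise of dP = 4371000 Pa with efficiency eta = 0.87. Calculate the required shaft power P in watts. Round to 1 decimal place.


P = Q * dP / eta
P = 0.018 * 4371000 / 0.87
P = 78678.0 / 0.87
P = 90434.5 W


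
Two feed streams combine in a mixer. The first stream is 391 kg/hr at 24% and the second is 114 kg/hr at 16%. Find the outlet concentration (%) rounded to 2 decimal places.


Mass balance on solute: F1*x1 + F2*x2 = F3*x3
F3 = F1 + F2 = 391 + 114 = 505 kg/hr
x3 = (F1*x1 + F2*x2)/F3
x3 = (391*0.24 + 114*0.16) / 505
x3 = 22.19%


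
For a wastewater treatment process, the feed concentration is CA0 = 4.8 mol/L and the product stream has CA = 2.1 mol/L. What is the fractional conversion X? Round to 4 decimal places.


X = (CA0 - CA) / CA0
X = (4.8 - 2.1) / 4.8
X = 2.7 / 4.8
X = 0.5625


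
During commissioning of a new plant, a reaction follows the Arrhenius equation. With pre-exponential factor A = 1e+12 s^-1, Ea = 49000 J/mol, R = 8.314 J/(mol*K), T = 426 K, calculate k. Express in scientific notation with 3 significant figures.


k = A * exp(-Ea/(R*T))
k = 1e+12 * exp(-49000 / (8.314 * 426))
k = 1e+12 * exp(-13.834914)
k = 9.81e+05


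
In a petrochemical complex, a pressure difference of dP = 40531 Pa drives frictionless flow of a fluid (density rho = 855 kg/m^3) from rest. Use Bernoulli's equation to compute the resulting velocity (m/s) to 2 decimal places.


v = sqrt(2*dP/rho)
v = sqrt(2*40531/855)
v = sqrt(94.809357)
v = 9.74 m/s


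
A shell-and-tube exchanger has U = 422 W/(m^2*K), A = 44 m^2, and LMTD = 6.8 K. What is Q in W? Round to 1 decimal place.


Q = U * A * LMTD
Q = 422 * 44 * 6.8
Q = 126262.4 W


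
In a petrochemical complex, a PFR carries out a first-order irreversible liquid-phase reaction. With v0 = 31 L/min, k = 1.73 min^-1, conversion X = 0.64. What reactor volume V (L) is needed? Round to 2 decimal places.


V = (v0/k) * ln(1/(1-X))
V = (31/1.73) * ln(1/(1-0.64))
V = 17.919075 * ln(2.777778)
V = 17.919075 * 1.021651
V = 18.31 L


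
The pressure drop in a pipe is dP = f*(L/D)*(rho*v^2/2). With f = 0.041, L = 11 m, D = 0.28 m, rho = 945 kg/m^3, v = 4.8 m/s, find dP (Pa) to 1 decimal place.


dP = f * (L/D) * (rho*v^2/2)
dP = 0.041 * (11/0.28) * (945*4.8^2/2)
L/D = 39.28571429
rho*v^2/2 = 945*23.04/2 = 10886.4
dP = 0.041 * 39.28571429 * 10886.4
dP = 17534.9 Pa


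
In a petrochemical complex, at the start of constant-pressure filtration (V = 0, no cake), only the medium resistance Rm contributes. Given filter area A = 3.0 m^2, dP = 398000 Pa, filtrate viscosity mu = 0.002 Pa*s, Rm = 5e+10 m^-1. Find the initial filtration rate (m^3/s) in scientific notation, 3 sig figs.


rate = A * dP / (mu * Rm)
rate = 3.0 * 398000 / (0.002 * 5e+10)
rate = 1194000.0 / 1.000e+08
rate = 1.19e-02 m^3/s


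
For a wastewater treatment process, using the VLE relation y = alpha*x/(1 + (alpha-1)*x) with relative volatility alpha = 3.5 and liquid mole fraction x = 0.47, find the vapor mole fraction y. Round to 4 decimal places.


y = alpha*x / (1 + (alpha-1)*x)
y = 3.5*0.47 / (1 + (3.5-1)*0.47)
y = 1.645 / (1 + 1.175)
y = 1.645 / 2.175
y = 0.7563


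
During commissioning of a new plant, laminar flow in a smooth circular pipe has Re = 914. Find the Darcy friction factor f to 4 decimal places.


f = 64 / Re
f = 64 / 914
f = 0.0700


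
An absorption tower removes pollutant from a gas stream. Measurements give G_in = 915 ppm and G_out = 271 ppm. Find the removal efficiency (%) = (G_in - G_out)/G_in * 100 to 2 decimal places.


Efficiency = (G_in - G_out) / G_in * 100%
Efficiency = (915 - 271) / 915 * 100
Efficiency = 644 / 915 * 100
Efficiency = 70.38%


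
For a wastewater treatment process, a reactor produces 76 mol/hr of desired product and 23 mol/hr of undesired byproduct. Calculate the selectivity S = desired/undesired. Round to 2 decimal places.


S = desired product rate / undesired product rate
S = 76 / 23
S = 3.30


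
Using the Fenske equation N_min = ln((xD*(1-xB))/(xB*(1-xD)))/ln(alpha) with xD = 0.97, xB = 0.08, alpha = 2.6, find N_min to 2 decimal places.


N_min = ln((xD*(1-xB))/(xB*(1-xD))) / ln(alpha)
Numerator inside ln: 0.8924 / 0.0024 = 371.833333
ln(371.833333) = 5.918446
ln(alpha) = ln(2.6) = 0.955511
N_min = 5.918446 / 0.955511 = 6.19


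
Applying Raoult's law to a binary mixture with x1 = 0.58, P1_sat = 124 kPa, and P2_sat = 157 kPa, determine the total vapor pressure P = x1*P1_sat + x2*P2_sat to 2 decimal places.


P = x1*P1_sat + x2*P2_sat
x2 = 1 - x1 = 1 - 0.58 = 0.42
P = 0.58*124 + 0.42*157
P = 71.92 + 65.94
P = 137.86 kPa


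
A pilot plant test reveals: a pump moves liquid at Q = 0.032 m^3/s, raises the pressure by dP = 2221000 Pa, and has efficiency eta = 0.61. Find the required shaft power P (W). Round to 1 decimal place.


P = Q * dP / eta
P = 0.032 * 2221000 / 0.61
P = 71072.0 / 0.61
P = 116511.5 W


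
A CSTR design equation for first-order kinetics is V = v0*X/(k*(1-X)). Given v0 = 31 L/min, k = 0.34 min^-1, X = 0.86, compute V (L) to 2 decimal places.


V = v0 * X / (k * (1 - X))
V = 31 * 0.86 / (0.34 * (1 - 0.86))
V = 26.66 / (0.34 * 0.14)
V = 26.66 / 0.0476
V = 560.08 L


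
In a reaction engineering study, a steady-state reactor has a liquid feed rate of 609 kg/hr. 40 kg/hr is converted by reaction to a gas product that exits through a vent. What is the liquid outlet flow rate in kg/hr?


Steady-state mass balance on the main outlet: F_out = F_in - F_removed
F_out = 609 - 40
F_out = 569 kg/hr


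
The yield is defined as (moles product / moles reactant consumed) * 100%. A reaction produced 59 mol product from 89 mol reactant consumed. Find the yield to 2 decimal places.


Yield = (moles product / moles consumed) * 100%
Yield = (59 / 89) * 100
Yield = 0.6629 * 100
Yield = 66.29%


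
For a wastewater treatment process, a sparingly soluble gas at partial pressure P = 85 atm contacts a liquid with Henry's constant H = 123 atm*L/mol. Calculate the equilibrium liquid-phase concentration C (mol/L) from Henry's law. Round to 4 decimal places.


C = P / H
C = 85 / 123
C = 0.6911 mol/L


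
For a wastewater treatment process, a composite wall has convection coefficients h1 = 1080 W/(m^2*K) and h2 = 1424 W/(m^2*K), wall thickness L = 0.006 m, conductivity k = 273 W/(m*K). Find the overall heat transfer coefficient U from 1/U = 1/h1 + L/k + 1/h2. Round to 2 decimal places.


1/U = 1/h1 + L/k + 1/h2
1/U = 1/1080 + 0.006/273 + 1/1424
1/U = 0.0009259259 + 2.1978e-05 + 0.0007022472
1/U = 0.0016501511
U = 606.01 W/(m^2*K)


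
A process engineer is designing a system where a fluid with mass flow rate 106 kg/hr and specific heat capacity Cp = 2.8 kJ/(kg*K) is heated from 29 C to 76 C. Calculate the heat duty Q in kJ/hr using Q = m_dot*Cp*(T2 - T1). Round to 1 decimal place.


Q = m_dot * Cp * (T2 - T1)
Q = 106 * 2.8 * (76 - 29)
Q = 106 * 2.8 * 47
Q = 13949.6 kJ/hr


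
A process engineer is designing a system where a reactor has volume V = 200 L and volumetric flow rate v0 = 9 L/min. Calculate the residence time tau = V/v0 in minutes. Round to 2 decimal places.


tau = V / v0
tau = 200 / 9
tau = 22.22 min


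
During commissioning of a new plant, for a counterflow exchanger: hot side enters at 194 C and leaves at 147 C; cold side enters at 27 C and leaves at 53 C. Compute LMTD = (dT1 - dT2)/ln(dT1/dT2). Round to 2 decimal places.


dT1 = Th_in - Tc_out = 194 - 53 = 141
dT2 = Th_out - Tc_in = 147 - 27 = 120
LMTD = (dT1 - dT2) / ln(dT1/dT2)
LMTD = (141 - 120) / ln(141/120)
LMTD = 130.22 K


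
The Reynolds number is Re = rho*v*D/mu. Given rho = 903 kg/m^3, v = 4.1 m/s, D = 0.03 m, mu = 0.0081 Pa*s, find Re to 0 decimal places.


Re = rho * v * D / mu
Re = 903 * 4.1 * 0.03 / 0.0081
Re = 111.069 / 0.0081
Re = 13712


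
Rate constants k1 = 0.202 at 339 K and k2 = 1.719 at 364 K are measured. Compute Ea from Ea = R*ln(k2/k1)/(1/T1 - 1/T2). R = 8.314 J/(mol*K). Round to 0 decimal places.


Ea = R * ln(k2/k1) / (1/T1 - 1/T2)
ln(k2/k1) = ln(1.719/0.202) = 2.1412303
1/T1 - 1/T2 = 1/339 - 1/364 = 0.00020259976
Ea = 8.314 * 2.1412303 / 0.00020259976
Ea = 87869 J/mol


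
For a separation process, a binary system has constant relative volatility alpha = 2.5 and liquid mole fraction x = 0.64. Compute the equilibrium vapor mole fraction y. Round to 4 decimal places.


y = alpha*x / (1 + (alpha-1)*x)
y = 2.5*0.64 / (1 + (2.5-1)*0.64)
y = 1.6 / (1 + 0.96)
y = 1.6 / 1.96
y = 0.8163


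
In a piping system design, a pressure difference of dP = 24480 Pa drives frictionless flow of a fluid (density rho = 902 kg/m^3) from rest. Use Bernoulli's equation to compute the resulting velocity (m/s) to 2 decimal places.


v = sqrt(2*dP/rho)
v = sqrt(2*24480/902)
v = sqrt(54.279379)
v = 7.37 m/s


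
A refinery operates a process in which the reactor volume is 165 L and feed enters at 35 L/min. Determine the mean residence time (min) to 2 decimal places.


tau = V / v0
tau = 165 / 35
tau = 4.71 min


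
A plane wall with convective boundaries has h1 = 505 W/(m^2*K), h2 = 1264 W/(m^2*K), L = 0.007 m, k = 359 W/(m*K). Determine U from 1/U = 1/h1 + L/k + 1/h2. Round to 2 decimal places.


1/U = 1/h1 + L/k + 1/h2
1/U = 1/505 + 0.007/359 + 1/1264
1/U = 0.001980198 + 1.94986e-05 + 0.0007911392
1/U = 0.0027908358
U = 358.32 W/(m^2*K)


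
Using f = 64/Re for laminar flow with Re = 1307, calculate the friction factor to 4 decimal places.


f = 64 / Re
f = 64 / 1307
f = 0.0490


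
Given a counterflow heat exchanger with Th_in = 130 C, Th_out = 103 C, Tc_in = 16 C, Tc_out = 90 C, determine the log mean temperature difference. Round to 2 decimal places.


dT1 = Th_in - Tc_out = 130 - 90 = 40
dT2 = Th_out - Tc_in = 103 - 16 = 87
LMTD = (dT1 - dT2) / ln(dT1/dT2)
LMTD = (40 - 87) / ln(40/87)
LMTD = 60.49 K


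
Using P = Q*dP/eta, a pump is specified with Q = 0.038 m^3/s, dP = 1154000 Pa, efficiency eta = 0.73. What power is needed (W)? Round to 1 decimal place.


P = Q * dP / eta
P = 0.038 * 1154000 / 0.73
P = 43852.0 / 0.73
P = 60071.2 W


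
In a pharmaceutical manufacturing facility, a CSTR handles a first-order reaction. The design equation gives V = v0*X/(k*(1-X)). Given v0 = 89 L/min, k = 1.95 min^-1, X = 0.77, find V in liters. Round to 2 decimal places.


V = v0 * X / (k * (1 - X))
V = 89 * 0.77 / (1.95 * (1 - 0.77))
V = 68.53 / (1.95 * 0.23)
V = 68.53 / 0.4485
V = 152.80 L


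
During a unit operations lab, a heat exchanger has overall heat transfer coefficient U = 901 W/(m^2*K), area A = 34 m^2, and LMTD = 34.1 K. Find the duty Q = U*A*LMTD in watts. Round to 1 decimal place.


Q = U * A * LMTD
Q = 901 * 34 * 34.1
Q = 1044619.4 W


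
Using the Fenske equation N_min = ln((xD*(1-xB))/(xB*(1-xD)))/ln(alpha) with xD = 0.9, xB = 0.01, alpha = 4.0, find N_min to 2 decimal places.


N_min = ln((xD*(1-xB))/(xB*(1-xD))) / ln(alpha)
Numerator inside ln: 0.891 / 0.001 = 891.0
ln(891.0) = 6.792344
ln(alpha) = ln(4.0) = 1.386294
N_min = 6.792344 / 1.386294 = 4.90


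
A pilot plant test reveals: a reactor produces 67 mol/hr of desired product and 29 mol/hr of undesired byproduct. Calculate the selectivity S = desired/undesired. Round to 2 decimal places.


S = desired product rate / undesired product rate
S = 67 / 29
S = 2.31


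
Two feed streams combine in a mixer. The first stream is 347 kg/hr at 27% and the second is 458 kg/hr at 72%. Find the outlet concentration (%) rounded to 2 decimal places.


Mass balance on solute: F1*x1 + F2*x2 = F3*x3
F3 = F1 + F2 = 347 + 458 = 805 kg/hr
x3 = (F1*x1 + F2*x2)/F3
x3 = (347*0.27 + 458*0.72) / 805
x3 = 52.60%


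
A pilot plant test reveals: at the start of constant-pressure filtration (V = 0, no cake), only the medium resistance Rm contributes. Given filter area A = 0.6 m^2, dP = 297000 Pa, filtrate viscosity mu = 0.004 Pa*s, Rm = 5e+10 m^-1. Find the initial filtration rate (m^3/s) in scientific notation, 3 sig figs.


rate = A * dP / (mu * Rm)
rate = 0.6 * 297000 / (0.004 * 5e+10)
rate = 178200.0 / 2.000e+08
rate = 8.91e-04 m^3/s


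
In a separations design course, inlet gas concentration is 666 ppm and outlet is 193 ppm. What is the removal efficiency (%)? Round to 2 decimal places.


Efficiency = (G_in - G_out) / G_in * 100%
Efficiency = (666 - 193) / 666 * 100
Efficiency = 473 / 666 * 100
Efficiency = 71.02%


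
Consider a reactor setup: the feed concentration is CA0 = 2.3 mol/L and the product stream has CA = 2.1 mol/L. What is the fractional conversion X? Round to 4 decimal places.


X = (CA0 - CA) / CA0
X = (2.3 - 2.1) / 2.3
X = 0.2 / 2.3
X = 0.0870


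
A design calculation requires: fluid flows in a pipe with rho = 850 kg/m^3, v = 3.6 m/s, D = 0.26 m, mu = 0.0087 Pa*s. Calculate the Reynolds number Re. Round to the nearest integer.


Re = rho * v * D / mu
Re = 850 * 3.6 * 0.26 / 0.0087
Re = 795.6 / 0.0087
Re = 91448


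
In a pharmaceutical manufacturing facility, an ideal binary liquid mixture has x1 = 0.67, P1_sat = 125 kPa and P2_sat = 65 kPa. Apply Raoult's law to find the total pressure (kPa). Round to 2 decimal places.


P = x1*P1_sat + x2*P2_sat
x2 = 1 - x1 = 1 - 0.67 = 0.33
P = 0.67*125 + 0.33*65
P = 83.75 + 21.45
P = 105.20 kPa


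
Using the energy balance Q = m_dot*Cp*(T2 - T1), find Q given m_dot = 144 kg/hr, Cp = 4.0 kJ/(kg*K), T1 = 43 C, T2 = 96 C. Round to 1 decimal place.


Q = m_dot * Cp * (T2 - T1)
Q = 144 * 4.0 * (96 - 43)
Q = 144 * 4.0 * 53
Q = 30528.0 kJ/hr


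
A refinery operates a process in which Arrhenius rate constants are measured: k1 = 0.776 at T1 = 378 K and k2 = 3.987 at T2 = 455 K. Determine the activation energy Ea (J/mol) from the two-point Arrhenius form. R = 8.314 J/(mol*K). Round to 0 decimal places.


Ea = R * ln(k2/k1) / (1/T1 - 1/T2)
ln(k2/k1) = ln(3.987/0.776) = 1.6366418
1/T1 - 1/T2 = 1/378 - 1/455 = 0.000447700448
Ea = 8.314 * 1.6366418 / 0.000447700448
Ea = 30393 J/mol


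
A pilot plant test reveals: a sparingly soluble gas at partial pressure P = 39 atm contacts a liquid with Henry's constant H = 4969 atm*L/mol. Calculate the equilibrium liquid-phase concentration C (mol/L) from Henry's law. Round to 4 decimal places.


C = P / H
C = 39 / 4969
C = 0.0078 mol/L


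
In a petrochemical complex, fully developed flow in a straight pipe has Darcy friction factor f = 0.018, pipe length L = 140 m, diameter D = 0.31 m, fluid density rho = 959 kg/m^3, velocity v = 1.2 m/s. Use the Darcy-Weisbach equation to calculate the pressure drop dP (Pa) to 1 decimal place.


dP = f * (L/D) * (rho*v^2/2)
dP = 0.018 * (140/0.31) * (959*1.2^2/2)
L/D = 451.61290323
rho*v^2/2 = 959*1.44/2 = 690.48
dP = 0.018 * 451.61290323 * 690.48
dP = 5612.9 Pa


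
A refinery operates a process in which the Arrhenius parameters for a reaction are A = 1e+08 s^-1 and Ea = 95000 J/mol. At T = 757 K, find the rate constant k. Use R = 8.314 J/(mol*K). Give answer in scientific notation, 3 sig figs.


k = A * exp(-Ea/(R*T))
k = 1e+08 * exp(-95000 / (8.314 * 757))
k = 1e+08 * exp(-15.094464)
k = 2.78e+01


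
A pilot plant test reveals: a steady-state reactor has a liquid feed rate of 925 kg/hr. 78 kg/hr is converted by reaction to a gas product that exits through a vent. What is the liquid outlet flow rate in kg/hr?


Steady-state mass balance on the main outlet: F_out = F_in - F_removed
F_out = 925 - 78
F_out = 847 kg/hr


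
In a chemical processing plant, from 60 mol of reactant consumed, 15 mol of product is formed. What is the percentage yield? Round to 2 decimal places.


Yield = (moles product / moles consumed) * 100%
Yield = (15 / 60) * 100
Yield = 0.25 * 100
Yield = 25.00%


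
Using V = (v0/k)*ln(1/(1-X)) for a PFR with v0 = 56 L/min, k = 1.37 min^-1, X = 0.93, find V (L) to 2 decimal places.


V = (v0/k) * ln(1/(1-X))
V = (56/1.37) * ln(1/(1-0.93))
V = 40.875912 * ln(14.285714)
V = 40.875912 * 2.65926
V = 108.70 L


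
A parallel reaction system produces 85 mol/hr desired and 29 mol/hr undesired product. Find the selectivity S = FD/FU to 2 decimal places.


S = desired product rate / undesired product rate
S = 85 / 29
S = 2.93


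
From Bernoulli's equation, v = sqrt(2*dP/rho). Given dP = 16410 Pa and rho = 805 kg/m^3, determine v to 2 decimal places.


v = sqrt(2*dP/rho)
v = sqrt(2*16410/805)
v = sqrt(40.770186)
v = 6.39 m/s


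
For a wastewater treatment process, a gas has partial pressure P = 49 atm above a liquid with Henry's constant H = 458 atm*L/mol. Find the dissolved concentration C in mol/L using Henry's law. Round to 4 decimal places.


C = P / H
C = 49 / 458
C = 0.1070 mol/L


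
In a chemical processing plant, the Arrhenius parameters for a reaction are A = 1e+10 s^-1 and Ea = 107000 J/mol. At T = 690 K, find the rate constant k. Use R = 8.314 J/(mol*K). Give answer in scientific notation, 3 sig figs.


k = A * exp(-Ea/(R*T))
k = 1e+10 * exp(-107000 / (8.314 * 690))
k = 1e+10 * exp(-18.651968)
k = 7.94e+01


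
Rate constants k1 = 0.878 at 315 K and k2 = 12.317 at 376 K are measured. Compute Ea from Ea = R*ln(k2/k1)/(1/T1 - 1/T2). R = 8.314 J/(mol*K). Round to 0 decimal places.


Ea = R * ln(k2/k1) / (1/T1 - 1/T2)
ln(k2/k1) = ln(12.317/0.878) = 2.6410891
1/T1 - 1/T2 = 1/315 - 1/376 = 0.000515028707
Ea = 8.314 * 2.6410891 / 0.000515028707
Ea = 42635 J/mol


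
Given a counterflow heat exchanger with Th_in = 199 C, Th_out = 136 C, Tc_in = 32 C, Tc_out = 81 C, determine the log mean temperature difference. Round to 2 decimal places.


dT1 = Th_in - Tc_out = 199 - 81 = 118
dT2 = Th_out - Tc_in = 136 - 32 = 104
LMTD = (dT1 - dT2) / ln(dT1/dT2)
LMTD = (118 - 104) / ln(118/104)
LMTD = 110.85 K


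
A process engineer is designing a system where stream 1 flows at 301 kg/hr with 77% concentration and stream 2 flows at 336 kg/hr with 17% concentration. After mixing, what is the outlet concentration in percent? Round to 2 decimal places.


Mass balance on solute: F1*x1 + F2*x2 = F3*x3
F3 = F1 + F2 = 301 + 336 = 637 kg/hr
x3 = (F1*x1 + F2*x2)/F3
x3 = (301*0.77 + 336*0.17) / 637
x3 = 45.35%


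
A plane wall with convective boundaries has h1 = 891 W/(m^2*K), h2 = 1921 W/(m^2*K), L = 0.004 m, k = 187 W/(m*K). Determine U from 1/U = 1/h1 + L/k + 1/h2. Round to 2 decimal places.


1/U = 1/h1 + L/k + 1/h2
1/U = 1/891 + 0.004/187 + 1/1921
1/U = 0.0011223345 + 2.13904e-05 + 0.0005205622
1/U = 0.0016642871
U = 600.86 W/(m^2*K)


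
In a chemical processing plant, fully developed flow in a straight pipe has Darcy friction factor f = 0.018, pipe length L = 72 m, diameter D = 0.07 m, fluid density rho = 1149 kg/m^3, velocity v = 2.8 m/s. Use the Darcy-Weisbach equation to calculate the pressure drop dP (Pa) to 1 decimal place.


dP = f * (L/D) * (rho*v^2/2)
dP = 0.018 * (72/0.07) * (1149*2.8^2/2)
L/D = 1028.57142857
rho*v^2/2 = 1149*7.84/2 = 4504.08
dP = 0.018 * 1028.57142857 * 4504.08
dP = 83389.8 Pa


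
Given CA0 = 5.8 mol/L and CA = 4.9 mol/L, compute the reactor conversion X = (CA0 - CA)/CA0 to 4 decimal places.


X = (CA0 - CA) / CA0
X = (5.8 - 4.9) / 5.8
X = 0.9 / 5.8
X = 0.1552


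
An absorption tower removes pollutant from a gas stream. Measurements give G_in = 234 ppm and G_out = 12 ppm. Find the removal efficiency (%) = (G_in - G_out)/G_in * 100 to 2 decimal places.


Efficiency = (G_in - G_out) / G_in * 100%
Efficiency = (234 - 12) / 234 * 100
Efficiency = 222 / 234 * 100
Efficiency = 94.87%


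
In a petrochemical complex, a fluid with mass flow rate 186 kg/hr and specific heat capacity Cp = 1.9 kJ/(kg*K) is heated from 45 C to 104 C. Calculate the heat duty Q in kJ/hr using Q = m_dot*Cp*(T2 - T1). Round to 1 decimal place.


Q = m_dot * Cp * (T2 - T1)
Q = 186 * 1.9 * (104 - 45)
Q = 186 * 1.9 * 59
Q = 20850.6 kJ/hr


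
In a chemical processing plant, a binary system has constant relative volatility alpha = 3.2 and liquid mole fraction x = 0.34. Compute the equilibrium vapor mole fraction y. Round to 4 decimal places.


y = alpha*x / (1 + (alpha-1)*x)
y = 3.2*0.34 / (1 + (3.2-1)*0.34)
y = 1.088 / (1 + 0.748)
y = 1.088 / 1.748
y = 0.6224


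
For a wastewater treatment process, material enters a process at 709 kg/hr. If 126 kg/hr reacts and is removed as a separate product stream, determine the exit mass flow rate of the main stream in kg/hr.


Steady-state mass balance on the main outlet: F_out = F_in - F_removed
F_out = 709 - 126
F_out = 583 kg/hr


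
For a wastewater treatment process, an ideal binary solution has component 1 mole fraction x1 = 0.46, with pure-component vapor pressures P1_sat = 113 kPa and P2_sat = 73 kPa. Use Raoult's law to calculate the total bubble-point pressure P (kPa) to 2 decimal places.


P = x1*P1_sat + x2*P2_sat
x2 = 1 - x1 = 1 - 0.46 = 0.54
P = 0.46*113 + 0.54*73
P = 51.98 + 39.42
P = 91.40 kPa


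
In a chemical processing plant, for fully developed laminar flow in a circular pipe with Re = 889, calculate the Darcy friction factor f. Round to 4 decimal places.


f = 64 / Re
f = 64 / 889
f = 0.0720


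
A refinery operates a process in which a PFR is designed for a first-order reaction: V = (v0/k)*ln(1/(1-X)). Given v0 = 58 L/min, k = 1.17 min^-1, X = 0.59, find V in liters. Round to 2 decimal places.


V = (v0/k) * ln(1/(1-X))
V = (58/1.17) * ln(1/(1-0.59))
V = 49.57265 * ln(2.439024)
V = 49.57265 * 0.891598
V = 44.20 L


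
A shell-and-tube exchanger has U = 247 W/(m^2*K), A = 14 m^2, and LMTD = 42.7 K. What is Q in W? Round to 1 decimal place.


Q = U * A * LMTD
Q = 247 * 14 * 42.7
Q = 147656.6 W


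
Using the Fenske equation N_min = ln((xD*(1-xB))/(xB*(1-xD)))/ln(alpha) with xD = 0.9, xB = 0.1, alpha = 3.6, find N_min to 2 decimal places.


N_min = ln((xD*(1-xB))/(xB*(1-xD))) / ln(alpha)
Numerator inside ln: 0.81 / 0.01 = 81.0
ln(81.0) = 4.394449
ln(alpha) = ln(3.6) = 1.280934
N_min = 4.394449 / 1.280934 = 3.43


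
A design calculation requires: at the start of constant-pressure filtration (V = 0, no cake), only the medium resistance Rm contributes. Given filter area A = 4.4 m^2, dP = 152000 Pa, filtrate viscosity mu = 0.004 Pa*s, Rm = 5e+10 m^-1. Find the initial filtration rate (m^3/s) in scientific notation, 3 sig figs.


rate = A * dP / (mu * Rm)
rate = 4.4 * 152000 / (0.004 * 5e+10)
rate = 668800.0 / 2.000e+08
rate = 3.34e-03 m^3/s


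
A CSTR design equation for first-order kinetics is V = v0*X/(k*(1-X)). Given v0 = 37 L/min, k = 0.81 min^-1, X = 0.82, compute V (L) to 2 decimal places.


V = v0 * X / (k * (1 - X))
V = 37 * 0.82 / (0.81 * (1 - 0.82))
V = 30.34 / (0.81 * 0.18)
V = 30.34 / 0.1458
V = 208.09 L


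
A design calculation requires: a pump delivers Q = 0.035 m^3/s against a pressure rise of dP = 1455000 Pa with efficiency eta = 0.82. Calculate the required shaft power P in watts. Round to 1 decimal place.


P = Q * dP / eta
P = 0.035 * 1455000 / 0.82
P = 50925.0 / 0.82
P = 62103.7 W


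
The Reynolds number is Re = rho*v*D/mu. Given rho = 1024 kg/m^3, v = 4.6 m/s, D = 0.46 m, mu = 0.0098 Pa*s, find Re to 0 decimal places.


Re = rho * v * D / mu
Re = 1024 * 4.6 * 0.46 / 0.0098
Re = 2166.784 / 0.0098
Re = 221100


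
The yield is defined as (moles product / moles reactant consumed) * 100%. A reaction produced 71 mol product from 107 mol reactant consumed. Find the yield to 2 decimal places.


Yield = (moles product / moles consumed) * 100%
Yield = (71 / 107) * 100
Yield = 0.6636 * 100
Yield = 66.36%


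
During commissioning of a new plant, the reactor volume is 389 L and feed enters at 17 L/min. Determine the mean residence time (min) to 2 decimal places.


tau = V / v0
tau = 389 / 17
tau = 22.88 min


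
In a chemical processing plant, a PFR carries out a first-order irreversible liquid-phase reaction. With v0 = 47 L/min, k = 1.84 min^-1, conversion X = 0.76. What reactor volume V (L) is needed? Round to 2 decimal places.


V = (v0/k) * ln(1/(1-X))
V = (47/1.84) * ln(1/(1-0.76))
V = 25.543478 * ln(4.166667)
V = 25.543478 * 1.427116
V = 36.45 L


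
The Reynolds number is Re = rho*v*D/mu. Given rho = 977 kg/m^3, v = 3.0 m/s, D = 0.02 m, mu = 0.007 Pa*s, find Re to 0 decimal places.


Re = rho * v * D / mu
Re = 977 * 3.0 * 0.02 / 0.007
Re = 58.62 / 0.007
Re = 8374


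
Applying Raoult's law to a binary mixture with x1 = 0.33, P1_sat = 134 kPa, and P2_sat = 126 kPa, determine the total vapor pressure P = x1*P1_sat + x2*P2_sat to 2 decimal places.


P = x1*P1_sat + x2*P2_sat
x2 = 1 - x1 = 1 - 0.33 = 0.67
P = 0.33*134 + 0.67*126
P = 44.22 + 84.42
P = 128.64 kPa


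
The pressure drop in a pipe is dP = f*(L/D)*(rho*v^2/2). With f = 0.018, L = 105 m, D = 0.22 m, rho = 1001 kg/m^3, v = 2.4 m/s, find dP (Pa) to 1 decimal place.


dP = f * (L/D) * (rho*v^2/2)
dP = 0.018 * (105/0.22) * (1001*2.4^2/2)
L/D = 477.27272727
rho*v^2/2 = 1001*5.76/2 = 2882.88
dP = 0.018 * 477.27272727 * 2882.88
dP = 24766.6 Pa


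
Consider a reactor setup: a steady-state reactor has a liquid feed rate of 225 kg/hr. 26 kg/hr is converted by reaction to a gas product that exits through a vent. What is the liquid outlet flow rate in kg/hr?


Steady-state mass balance on the main outlet: F_out = F_in - F_removed
F_out = 225 - 26
F_out = 199 kg/hr


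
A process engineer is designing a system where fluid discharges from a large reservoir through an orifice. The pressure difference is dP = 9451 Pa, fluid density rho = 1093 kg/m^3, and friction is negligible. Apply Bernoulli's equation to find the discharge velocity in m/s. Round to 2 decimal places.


v = sqrt(2*dP/rho)
v = sqrt(2*9451/1093)
v = sqrt(17.293687)
v = 4.16 m/s


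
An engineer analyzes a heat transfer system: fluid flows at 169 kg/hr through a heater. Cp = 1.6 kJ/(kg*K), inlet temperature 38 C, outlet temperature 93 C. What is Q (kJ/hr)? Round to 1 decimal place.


Q = m_dot * Cp * (T2 - T1)
Q = 169 * 1.6 * (93 - 38)
Q = 169 * 1.6 * 55
Q = 14872.0 kJ/hr


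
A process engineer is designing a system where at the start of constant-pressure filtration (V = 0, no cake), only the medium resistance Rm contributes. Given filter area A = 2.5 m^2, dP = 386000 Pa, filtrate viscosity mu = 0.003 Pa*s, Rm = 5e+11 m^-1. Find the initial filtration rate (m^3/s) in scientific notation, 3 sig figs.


rate = A * dP / (mu * Rm)
rate = 2.5 * 386000 / (0.003 * 5e+11)
rate = 965000.0 / 1.500e+09
rate = 6.43e-04 m^3/s


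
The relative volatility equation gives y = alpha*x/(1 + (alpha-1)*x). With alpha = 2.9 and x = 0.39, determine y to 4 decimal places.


y = alpha*x / (1 + (alpha-1)*x)
y = 2.9*0.39 / (1 + (2.9-1)*0.39)
y = 1.131 / (1 + 0.741)
y = 1.131 / 1.741
y = 0.6496


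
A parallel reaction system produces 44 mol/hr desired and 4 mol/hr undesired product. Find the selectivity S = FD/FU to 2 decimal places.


S = desired product rate / undesired product rate
S = 44 / 4
S = 11.00


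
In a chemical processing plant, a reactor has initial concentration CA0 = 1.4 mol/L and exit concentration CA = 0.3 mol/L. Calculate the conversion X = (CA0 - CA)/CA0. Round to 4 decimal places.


X = (CA0 - CA) / CA0
X = (1.4 - 0.3) / 1.4
X = 1.1 / 1.4
X = 0.7857


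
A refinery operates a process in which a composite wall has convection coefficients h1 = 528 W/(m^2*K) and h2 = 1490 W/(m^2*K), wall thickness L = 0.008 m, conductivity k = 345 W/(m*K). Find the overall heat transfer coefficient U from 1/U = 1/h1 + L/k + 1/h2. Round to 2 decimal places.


1/U = 1/h1 + L/k + 1/h2
1/U = 1/528 + 0.008/345 + 1/1490
1/U = 0.0018939394 + 2.31884e-05 + 0.0006711409
1/U = 0.0025882687
U = 386.36 W/(m^2*K)


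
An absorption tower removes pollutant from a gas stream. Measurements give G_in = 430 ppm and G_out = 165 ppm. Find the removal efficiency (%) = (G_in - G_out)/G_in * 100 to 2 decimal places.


Efficiency = (G_in - G_out) / G_in * 100%
Efficiency = (430 - 165) / 430 * 100
Efficiency = 265 / 430 * 100
Efficiency = 61.63%


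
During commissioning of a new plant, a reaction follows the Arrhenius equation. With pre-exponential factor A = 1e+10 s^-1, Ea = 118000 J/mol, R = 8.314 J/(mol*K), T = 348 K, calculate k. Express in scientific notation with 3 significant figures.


k = A * exp(-Ea/(R*T))
k = 1e+10 * exp(-118000 / (8.314 * 348))
k = 1e+10 * exp(-40.784275)
k = 1.94e-08


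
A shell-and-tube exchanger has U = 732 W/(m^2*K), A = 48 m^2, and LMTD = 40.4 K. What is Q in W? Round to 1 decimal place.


Q = U * A * LMTD
Q = 732 * 48 * 40.4
Q = 1419494.4 W


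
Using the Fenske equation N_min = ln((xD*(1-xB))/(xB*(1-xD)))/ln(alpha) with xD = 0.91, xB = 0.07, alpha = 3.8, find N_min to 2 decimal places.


N_min = ln((xD*(1-xB))/(xB*(1-xD))) / ln(alpha)
Numerator inside ln: 0.8463 / 0.0063 = 134.333333
ln(134.333333) = 4.900324
ln(alpha) = ln(3.8) = 1.335001
N_min = 4.900324 / 1.335001 = 3.67


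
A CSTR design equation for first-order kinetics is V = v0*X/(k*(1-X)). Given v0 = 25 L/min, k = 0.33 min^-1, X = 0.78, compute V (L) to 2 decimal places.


V = v0 * X / (k * (1 - X))
V = 25 * 0.78 / (0.33 * (1 - 0.78))
V = 19.5 / (0.33 * 0.22)
V = 19.5 / 0.0726
V = 268.60 L


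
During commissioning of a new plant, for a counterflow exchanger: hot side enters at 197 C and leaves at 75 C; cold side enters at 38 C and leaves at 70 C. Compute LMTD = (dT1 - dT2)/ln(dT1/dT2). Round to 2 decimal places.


dT1 = Th_in - Tc_out = 197 - 70 = 127
dT2 = Th_out - Tc_in = 75 - 38 = 37
LMTD = (dT1 - dT2) / ln(dT1/dT2)
LMTD = (127 - 37) / ln(127/37)
LMTD = 72.98 K


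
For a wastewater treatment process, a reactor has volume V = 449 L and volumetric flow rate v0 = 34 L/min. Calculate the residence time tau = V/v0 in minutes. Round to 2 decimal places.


tau = V / v0
tau = 449 / 34
tau = 13.21 min


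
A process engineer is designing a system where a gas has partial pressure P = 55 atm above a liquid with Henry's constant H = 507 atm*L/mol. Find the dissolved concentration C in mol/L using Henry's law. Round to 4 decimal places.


C = P / H
C = 55 / 507
C = 0.1085 mol/L


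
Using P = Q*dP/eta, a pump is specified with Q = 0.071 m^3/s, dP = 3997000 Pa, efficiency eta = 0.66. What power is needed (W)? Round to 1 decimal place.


P = Q * dP / eta
P = 0.071 * 3997000 / 0.66
P = 283787.0 / 0.66
P = 429980.3 W


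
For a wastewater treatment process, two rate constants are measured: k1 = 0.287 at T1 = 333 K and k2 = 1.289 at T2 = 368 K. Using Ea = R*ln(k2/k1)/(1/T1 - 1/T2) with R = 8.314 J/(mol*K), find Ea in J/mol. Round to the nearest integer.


Ea = R * ln(k2/k1) / (1/T1 - 1/T2)
ln(k2/k1) = ln(1.289/0.287) = 1.5021398
1/T1 - 1/T2 = 1/333 - 1/368 = 0.000285611699
Ea = 8.314 * 1.5021398 / 0.000285611699
Ea = 43726 J/mol


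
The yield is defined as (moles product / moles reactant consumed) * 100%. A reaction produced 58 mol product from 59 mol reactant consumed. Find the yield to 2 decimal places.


Yield = (moles product / moles consumed) * 100%
Yield = (58 / 59) * 100
Yield = 0.9831 * 100
Yield = 98.31%


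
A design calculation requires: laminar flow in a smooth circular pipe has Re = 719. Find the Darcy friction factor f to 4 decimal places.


f = 64 / Re
f = 64 / 719
f = 0.0890


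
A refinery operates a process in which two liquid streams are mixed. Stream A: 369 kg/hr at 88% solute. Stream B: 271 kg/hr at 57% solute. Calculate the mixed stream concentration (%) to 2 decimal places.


Mass balance on solute: F1*x1 + F2*x2 = F3*x3
F3 = F1 + F2 = 369 + 271 = 640 kg/hr
x3 = (F1*x1 + F2*x2)/F3
x3 = (369*0.88 + 271*0.57) / 640
x3 = 74.87%


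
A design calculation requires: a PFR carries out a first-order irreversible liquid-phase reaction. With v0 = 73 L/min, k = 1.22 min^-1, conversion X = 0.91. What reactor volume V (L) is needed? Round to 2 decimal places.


V = (v0/k) * ln(1/(1-X))
V = (73/1.22) * ln(1/(1-0.91))
V = 59.836066 * ln(11.111111)
V = 59.836066 * 2.407946
V = 144.08 L


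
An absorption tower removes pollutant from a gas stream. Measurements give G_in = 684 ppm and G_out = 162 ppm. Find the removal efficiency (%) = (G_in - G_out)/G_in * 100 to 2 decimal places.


Efficiency = (G_in - G_out) / G_in * 100%
Efficiency = (684 - 162) / 684 * 100
Efficiency = 522 / 684 * 100
Efficiency = 76.32%


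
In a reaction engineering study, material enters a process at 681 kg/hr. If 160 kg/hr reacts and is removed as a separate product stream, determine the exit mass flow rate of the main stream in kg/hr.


Steady-state mass balance on the main outlet: F_out = F_in - F_removed
F_out = 681 - 160
F_out = 521 kg/hr


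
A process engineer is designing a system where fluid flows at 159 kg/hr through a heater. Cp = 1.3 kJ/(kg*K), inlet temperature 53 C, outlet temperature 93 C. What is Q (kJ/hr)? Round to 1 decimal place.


Q = m_dot * Cp * (T2 - T1)
Q = 159 * 1.3 * (93 - 53)
Q = 159 * 1.3 * 40
Q = 8268.0 kJ/hr


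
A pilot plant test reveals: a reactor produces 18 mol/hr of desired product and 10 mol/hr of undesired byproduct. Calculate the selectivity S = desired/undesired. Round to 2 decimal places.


S = desired product rate / undesired product rate
S = 18 / 10
S = 1.80


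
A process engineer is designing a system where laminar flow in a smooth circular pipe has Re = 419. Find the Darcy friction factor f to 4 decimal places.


f = 64 / Re
f = 64 / 419
f = 0.1527


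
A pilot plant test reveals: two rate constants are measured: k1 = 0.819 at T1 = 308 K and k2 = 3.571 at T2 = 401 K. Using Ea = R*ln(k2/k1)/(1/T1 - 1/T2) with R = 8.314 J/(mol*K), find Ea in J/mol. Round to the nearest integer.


Ea = R * ln(k2/k1) / (1/T1 - 1/T2)
ln(k2/k1) = ln(3.571/0.819) = 1.4725169
1/T1 - 1/T2 = 1/308 - 1/401 = 0.000752987661
Ea = 8.314 * 1.4725169 / 0.000752987661
Ea = 16259 J/mol


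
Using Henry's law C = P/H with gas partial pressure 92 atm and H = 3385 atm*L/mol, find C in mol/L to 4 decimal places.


C = P / H
C = 92 / 3385
C = 0.0272 mol/L


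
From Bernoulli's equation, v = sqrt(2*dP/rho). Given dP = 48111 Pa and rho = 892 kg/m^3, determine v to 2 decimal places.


v = sqrt(2*dP/rho)
v = sqrt(2*48111/892)
v = sqrt(107.872197)
v = 10.39 m/s


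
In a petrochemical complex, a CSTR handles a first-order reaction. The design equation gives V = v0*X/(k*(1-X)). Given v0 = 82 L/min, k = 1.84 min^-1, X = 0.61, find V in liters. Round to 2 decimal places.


V = v0 * X / (k * (1 - X))
V = 82 * 0.61 / (1.84 * (1 - 0.61))
V = 50.02 / (1.84 * 0.39)
V = 50.02 / 0.7176
V = 69.70 L


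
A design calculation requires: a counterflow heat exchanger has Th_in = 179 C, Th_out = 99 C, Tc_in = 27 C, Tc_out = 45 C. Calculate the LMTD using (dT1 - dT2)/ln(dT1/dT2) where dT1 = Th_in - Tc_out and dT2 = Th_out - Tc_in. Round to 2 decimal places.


dT1 = Th_in - Tc_out = 179 - 45 = 134
dT2 = Th_out - Tc_in = 99 - 27 = 72
LMTD = (dT1 - dT2) / ln(dT1/dT2)
LMTD = (134 - 72) / ln(134/72)
LMTD = 99.81 K


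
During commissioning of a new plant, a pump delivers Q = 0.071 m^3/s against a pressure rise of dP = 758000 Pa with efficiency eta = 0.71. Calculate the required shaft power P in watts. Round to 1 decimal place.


P = Q * dP / eta
P = 0.071 * 758000 / 0.71
P = 53818.0 / 0.71
P = 75800.0 W


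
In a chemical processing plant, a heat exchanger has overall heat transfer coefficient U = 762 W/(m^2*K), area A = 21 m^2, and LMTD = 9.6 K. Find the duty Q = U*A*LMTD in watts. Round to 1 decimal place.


Q = U * A * LMTD
Q = 762 * 21 * 9.6
Q = 153619.2 W


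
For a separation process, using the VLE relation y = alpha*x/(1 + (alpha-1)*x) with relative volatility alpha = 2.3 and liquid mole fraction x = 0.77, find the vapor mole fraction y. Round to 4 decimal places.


y = alpha*x / (1 + (alpha-1)*x)
y = 2.3*0.77 / (1 + (2.3-1)*0.77)
y = 1.771 / (1 + 1.001)
y = 1.771 / 2.001
y = 0.8851


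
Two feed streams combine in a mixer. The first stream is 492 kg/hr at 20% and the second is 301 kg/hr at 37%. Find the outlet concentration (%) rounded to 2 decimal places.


Mass balance on solute: F1*x1 + F2*x2 = F3*x3
F3 = F1 + F2 = 492 + 301 = 793 kg/hr
x3 = (F1*x1 + F2*x2)/F3
x3 = (492*0.2 + 301*0.37) / 793
x3 = 26.45%


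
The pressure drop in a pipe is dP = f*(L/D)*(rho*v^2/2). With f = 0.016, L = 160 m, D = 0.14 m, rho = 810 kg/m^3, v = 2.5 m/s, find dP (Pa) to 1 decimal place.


dP = f * (L/D) * (rho*v^2/2)
dP = 0.016 * (160/0.14) * (810*2.5^2/2)
L/D = 1142.85714286
rho*v^2/2 = 810*6.25/2 = 2531.25
dP = 0.016 * 1142.85714286 * 2531.25
dP = 46285.7 Pa


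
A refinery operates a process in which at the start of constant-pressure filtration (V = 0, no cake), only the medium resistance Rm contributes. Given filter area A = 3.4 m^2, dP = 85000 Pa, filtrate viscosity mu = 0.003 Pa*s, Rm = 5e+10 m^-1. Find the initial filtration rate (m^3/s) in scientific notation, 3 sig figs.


rate = A * dP / (mu * Rm)
rate = 3.4 * 85000 / (0.003 * 5e+10)
rate = 289000.0 / 1.500e+08
rate = 1.93e-03 m^3/s


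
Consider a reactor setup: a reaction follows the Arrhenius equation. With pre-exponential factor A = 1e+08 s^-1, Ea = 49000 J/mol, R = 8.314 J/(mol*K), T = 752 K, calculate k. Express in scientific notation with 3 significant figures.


k = A * exp(-Ea/(R*T))
k = 1e+08 * exp(-49000 / (8.314 * 752))
k = 1e+08 * exp(-7.837332)
k = 3.95e+04


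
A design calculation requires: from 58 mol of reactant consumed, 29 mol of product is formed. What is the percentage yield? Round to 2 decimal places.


Yield = (moles product / moles consumed) * 100%
Yield = (29 / 58) * 100
Yield = 0.5 * 100
Yield = 50.00%
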